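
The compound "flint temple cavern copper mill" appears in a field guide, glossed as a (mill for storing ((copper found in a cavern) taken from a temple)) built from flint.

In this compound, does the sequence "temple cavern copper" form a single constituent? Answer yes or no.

The paraphrase groups the words so that "temple cavern copper" is one unit: it corresponds to a single parenthesized sub-phrase.
The full structure is [flint [[temple [cavern copper]] mill]], in which [temple cavern copper] is a constituent.

yes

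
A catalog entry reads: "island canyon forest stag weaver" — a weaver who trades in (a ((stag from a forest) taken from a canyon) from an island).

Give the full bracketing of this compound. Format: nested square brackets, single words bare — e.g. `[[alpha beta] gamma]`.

[[island [canyon [forest stag]]] weaver]

Overall it is a kind of weaver; the modifier is "island canyon forest stag".
"island canyon forest stag" → head "stag" (specifically "canyon forest stag"), modifier "island".
"canyon forest stag" → head "stag" (specifically "forest stag"), modifier "canyon".
"forest stag" → head "stag", modifier "forest".
Putting it together: [[island [canyon [forest stag]]] weaver].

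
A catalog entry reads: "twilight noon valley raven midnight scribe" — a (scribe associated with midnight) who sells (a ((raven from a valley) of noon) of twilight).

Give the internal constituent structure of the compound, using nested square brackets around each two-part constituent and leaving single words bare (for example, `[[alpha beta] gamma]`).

At the top level: head "scribe" (specifically "midnight scribe"); modifier "twilight noon valley raven".
Inside "twilight noon valley raven": head "raven" (specifically "noon valley raven"), modifier "twilight".
Inside "noon valley raven": head "raven" (specifically "valley raven"), modifier "noon".
Inside "valley raven": head "raven", modifier "valley".
Inside "midnight scribe": head "scribe", modifier "midnight".
Assembled: [[twilight [noon [valley raven]]] [midnight scribe]].

[[twilight [noon [valley raven]]] [midnight scribe]]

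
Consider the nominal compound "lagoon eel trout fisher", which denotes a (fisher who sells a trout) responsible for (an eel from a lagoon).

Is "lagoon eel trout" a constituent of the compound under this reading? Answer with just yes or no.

The top-level split is [lagoon eel] [trout fisher]; the full structure is [[lagoon eel] [trout fisher]].
"lagoon eel trout" straddles a constituent boundary, so it is not a single unit.

no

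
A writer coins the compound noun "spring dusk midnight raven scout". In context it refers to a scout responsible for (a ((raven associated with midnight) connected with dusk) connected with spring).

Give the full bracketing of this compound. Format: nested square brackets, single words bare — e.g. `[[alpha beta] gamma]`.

Overall it is a kind of scout; the modifier is "spring dusk midnight raven".
Within "spring dusk midnight raven", the head is "raven" (specifically "dusk midnight raven") and the modifier is "spring".
Within "dusk midnight raven", the head is "raven" (specifically "midnight raven") and the modifier is "dusk".
Within "midnight raven", the head is "raven" and the modifier is "midnight".
So the structure is [[spring [dusk [midnight raven]]] scout].

[[spring [dusk [midnight raven]]] scout]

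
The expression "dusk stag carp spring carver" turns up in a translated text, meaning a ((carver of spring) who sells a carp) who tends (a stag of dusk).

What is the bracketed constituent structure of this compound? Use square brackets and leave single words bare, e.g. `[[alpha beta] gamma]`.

The outermost head in the paraphrase is "carver" (specifically "carp spring carver"), modified by "dusk stag".
Within "dusk stag", the head is "stag" and the modifier is "dusk".
Within "carp spring carver", the head is "carver" (specifically "spring carver") and the modifier is "carp".
Within "spring carver", the head is "carver" and the modifier is "spring".
So the structure is [[dusk stag] [carp [spring carver]]].

[[dusk stag] [carp [spring carver]]]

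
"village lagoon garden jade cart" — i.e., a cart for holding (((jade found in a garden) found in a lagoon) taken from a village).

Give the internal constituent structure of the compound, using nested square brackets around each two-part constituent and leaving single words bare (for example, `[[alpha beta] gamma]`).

Overall it is a kind of cart; the modifier is "village lagoon garden jade".
"village lagoon garden jade" → head "jade" (specifically "lagoon garden jade"), modifier "village".
"lagoon garden jade" → head "jade" (specifically "garden jade"), modifier "lagoon".
"garden jade" → head "jade", modifier "garden".
Putting it together: [[village [lagoon [garden jade]]] cart].

[[village [lagoon [garden jade]]] cart]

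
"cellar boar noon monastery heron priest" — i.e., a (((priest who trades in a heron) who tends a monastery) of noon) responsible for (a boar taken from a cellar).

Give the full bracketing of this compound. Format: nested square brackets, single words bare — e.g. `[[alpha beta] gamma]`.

[[cellar boar] [noon [monastery [heron priest]]]]

At the top level: head "priest" (specifically "noon monastery heron priest"); modifier "cellar boar".
Within "cellar boar", the head is "boar" and the modifier is "cellar".
Within "noon monastery heron priest", the head is "priest" (specifically "monastery heron priest") and the modifier is "noon".
Within "monastery heron priest", the head is "priest" (specifically "heron priest") and the modifier is "monastery".
Within "heron priest", the head is "priest" and the modifier is "heron".
Putting it together: [[cellar boar] [noon [monastery [heron priest]]]].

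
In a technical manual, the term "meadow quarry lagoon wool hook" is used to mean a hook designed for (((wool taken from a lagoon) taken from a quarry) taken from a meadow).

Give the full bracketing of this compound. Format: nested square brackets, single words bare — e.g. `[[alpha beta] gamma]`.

[[meadow [quarry [lagoon wool]]] hook]

The outermost head in the paraphrase is "hook", modified by "meadow quarry lagoon wool".
"meadow quarry lagoon wool" → head "wool" (specifically "quarry lagoon wool"), modifier "meadow".
"quarry lagoon wool" → head "wool" (specifically "lagoon wool"), modifier "quarry".
"lagoon wool" → head "wool", modifier "lagoon".
So the structure is [[meadow [quarry [lagoon wool]]] hook].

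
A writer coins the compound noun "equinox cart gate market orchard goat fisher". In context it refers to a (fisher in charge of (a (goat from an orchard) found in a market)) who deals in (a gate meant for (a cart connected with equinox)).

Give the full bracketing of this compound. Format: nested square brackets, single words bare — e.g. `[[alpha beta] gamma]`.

[[[equinox cart] gate] [[market [orchard goat]] fisher]]

At the top level: head "fisher" (specifically "market orchard goat fisher"); modifier "equinox cart gate".
"equinox cart gate" → head "gate", modifier "equinox cart".
"equinox cart" → head "cart", modifier "equinox".
"market orchard goat fisher" → head "fisher", modifier "market orchard goat".
"market orchard goat" → head "goat" (specifically "orchard goat"), modifier "market".
"orchard goat" → head "goat", modifier "orchard".
Assembled: [[[equinox cart] gate] [[market [orchard goat]] fisher]].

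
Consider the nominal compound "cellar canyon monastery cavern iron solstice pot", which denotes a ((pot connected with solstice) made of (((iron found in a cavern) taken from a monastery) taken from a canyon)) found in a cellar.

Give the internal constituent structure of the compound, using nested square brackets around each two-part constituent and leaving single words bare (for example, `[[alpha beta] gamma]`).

At the top level: head "pot" (specifically "canyon monastery cavern iron solstice pot"); modifier "cellar".
Inside "canyon monastery cavern iron solstice pot": head "pot" (specifically "solstice pot"), modifier "canyon monastery cavern iron".
Inside "canyon monastery cavern iron": head "iron" (specifically "monastery cavern iron"), modifier "canyon".
Inside "monastery cavern iron": head "iron" (specifically "cavern iron"), modifier "monastery".
Inside "cavern iron": head "iron", modifier "cavern".
Inside "solstice pot": head "pot", modifier "solstice".
So the structure is [cellar [[canyon [monastery [cavern iron]]] [solstice pot]]].

[cellar [[canyon [monastery [cavern iron]]] [solstice pot]]]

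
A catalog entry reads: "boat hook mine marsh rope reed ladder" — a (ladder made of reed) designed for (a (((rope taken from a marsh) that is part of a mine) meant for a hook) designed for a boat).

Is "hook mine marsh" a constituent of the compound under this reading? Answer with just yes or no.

no

The top-level split is [boat hook mine marsh rope] [reed ladder]; the full structure is [[boat [hook [mine [marsh rope]]]] [reed ladder]].
"hook mine marsh" straddles a constituent boundary, so it is not a single unit.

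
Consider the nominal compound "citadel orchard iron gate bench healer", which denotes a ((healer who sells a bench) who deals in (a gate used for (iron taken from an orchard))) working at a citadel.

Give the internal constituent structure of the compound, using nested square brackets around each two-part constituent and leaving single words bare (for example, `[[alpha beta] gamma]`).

Whole compound: head "healer" (specifically "orchard iron gate bench healer"), modifier "citadel".
Within "orchard iron gate bench healer", the head is "healer" (specifically "bench healer") and the modifier is "orchard iron gate".
Within "orchard iron gate", the head is "gate" and the modifier is "orchard iron".
Within "orchard iron", the head is "iron" and the modifier is "orchard".
Within "bench healer", the head is "healer" and the modifier is "bench".
Putting it together: [citadel [[[orchard iron] gate] [bench healer]]].

[citadel [[[orchard iron] gate] [bench healer]]]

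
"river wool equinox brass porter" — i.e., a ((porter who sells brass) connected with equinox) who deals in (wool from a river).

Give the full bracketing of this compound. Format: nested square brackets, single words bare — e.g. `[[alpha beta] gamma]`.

The outermost head in the paraphrase is "porter" (specifically "equinox brass porter"), modified by "river wool".
Inside "river wool": head "wool", modifier "river".
Inside "equinox brass porter": head "porter" (specifically "brass porter"), modifier "equinox".
Inside "brass porter": head "porter", modifier "brass".
Putting it together: [[river wool] [equinox [brass porter]]].

[[river wool] [equinox [brass porter]]]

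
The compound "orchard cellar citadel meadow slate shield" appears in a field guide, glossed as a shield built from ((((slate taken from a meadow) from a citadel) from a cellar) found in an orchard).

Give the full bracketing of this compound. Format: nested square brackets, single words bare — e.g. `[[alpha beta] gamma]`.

Whole compound: head "shield", modifier "orchard cellar citadel meadow slate".
Inside "orchard cellar citadel meadow slate": head "slate" (specifically "cellar citadel meadow slate"), modifier "orchard".
Inside "cellar citadel meadow slate": head "slate" (specifically "citadel meadow slate"), modifier "cellar".
Inside "citadel meadow slate": head "slate" (specifically "meadow slate"), modifier "citadel".
Inside "meadow slate": head "slate", modifier "meadow".
So the structure is [[orchard [cellar [citadel [meadow slate]]]] shield].

[[orchard [cellar [citadel [meadow slate]]]] shield]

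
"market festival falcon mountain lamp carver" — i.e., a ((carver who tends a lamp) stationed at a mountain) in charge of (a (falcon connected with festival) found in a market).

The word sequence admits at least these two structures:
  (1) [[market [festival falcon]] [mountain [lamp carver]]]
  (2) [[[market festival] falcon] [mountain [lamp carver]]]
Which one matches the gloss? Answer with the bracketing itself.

[[market [festival falcon]] [mountain [lamp carver]]]

The paraphrase's head is the "carver" part ("mountain lamp carver"); its modifier is "market festival falcon".
That top-level split, carried through the inner groups, gives [[market [festival falcon]] [mountain [lamp carver]]].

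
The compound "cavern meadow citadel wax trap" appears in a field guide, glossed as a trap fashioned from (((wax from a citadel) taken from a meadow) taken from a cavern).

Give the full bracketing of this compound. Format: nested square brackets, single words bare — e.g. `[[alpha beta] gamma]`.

[[cavern [meadow [citadel wax]]] trap]

The outermost head in the paraphrase is "trap", modified by "cavern meadow citadel wax".
Inside "cavern meadow citadel wax": head "wax" (specifically "meadow citadel wax"), modifier "cavern".
Inside "meadow citadel wax": head "wax" (specifically "citadel wax"), modifier "meadow".
Inside "citadel wax": head "wax", modifier "citadel".
Putting it together: [[cavern [meadow [citadel wax]]] trap].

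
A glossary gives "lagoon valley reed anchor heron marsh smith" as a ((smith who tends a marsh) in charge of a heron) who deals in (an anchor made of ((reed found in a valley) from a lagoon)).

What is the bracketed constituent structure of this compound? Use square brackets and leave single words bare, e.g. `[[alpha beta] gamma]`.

[[[lagoon [valley reed]] anchor] [heron [marsh smith]]]

The outermost head in the paraphrase is "smith" (specifically "heron marsh smith"), modified by "lagoon valley reed anchor".
Inside "lagoon valley reed anchor": head "anchor", modifier "lagoon valley reed".
Inside "lagoon valley reed": head "reed" (specifically "valley reed"), modifier "lagoon".
Inside "valley reed": head "reed", modifier "valley".
Inside "heron marsh smith": head "smith" (specifically "marsh smith"), modifier "heron".
Inside "marsh smith": head "smith", modifier "marsh".
So the structure is [[[lagoon [valley reed]] anchor] [heron [marsh smith]]].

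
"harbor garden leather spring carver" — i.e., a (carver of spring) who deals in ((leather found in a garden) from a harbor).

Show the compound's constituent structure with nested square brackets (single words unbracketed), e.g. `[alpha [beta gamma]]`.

[[harbor [garden leather]] [spring carver]]

At the top level: head "carver" (specifically "spring carver"); modifier "harbor garden leather".
Inside "harbor garden leather": head "leather" (specifically "garden leather"), modifier "harbor".
Inside "garden leather": head "leather", modifier "garden".
Inside "spring carver": head "carver", modifier "spring".
Putting it together: [[harbor [garden leather]] [spring carver]].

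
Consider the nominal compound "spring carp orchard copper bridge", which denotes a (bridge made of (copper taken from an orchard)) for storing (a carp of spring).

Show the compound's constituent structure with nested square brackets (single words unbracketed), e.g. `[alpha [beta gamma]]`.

[[spring carp] [[orchard copper] bridge]]

Overall it is a kind of bridge (specifically "orchard copper bridge"); the modifier is "spring carp".
Within "spring carp", the head is "carp" and the modifier is "spring".
Within "orchard copper bridge", the head is "bridge" and the modifier is "orchard copper".
Within "orchard copper", the head is "copper" and the modifier is "orchard".
So the structure is [[spring carp] [[orchard copper] bridge]].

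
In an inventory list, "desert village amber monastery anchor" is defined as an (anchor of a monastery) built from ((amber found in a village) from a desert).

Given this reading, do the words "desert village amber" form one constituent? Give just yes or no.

yes

The paraphrase groups the words so that "desert village amber" is one unit: it corresponds to a single parenthesized sub-phrase.
The full structure is [[desert [village amber]] [monastery anchor]], in which [desert village amber] is a constituent.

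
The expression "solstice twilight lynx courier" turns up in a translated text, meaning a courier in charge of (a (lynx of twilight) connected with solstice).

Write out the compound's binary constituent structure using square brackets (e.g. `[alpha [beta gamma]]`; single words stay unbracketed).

Overall it is a kind of courier; the modifier is "solstice twilight lynx".
Inside "solstice twilight lynx": head "lynx" (specifically "twilight lynx"), modifier "solstice".
Inside "twilight lynx": head "lynx", modifier "twilight".
Assembled: [[solstice [twilight lynx]] courier].

[[solstice [twilight lynx]] courier]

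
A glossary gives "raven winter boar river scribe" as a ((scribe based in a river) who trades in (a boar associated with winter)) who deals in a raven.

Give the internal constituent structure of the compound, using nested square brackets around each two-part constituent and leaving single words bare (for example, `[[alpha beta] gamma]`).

Whole compound: head "scribe" (specifically "winter boar river scribe"), modifier "raven".
Within "winter boar river scribe", the head is "scribe" (specifically "river scribe") and the modifier is "winter boar".
Within "winter boar", the head is "boar" and the modifier is "winter".
Within "river scribe", the head is "scribe" and the modifier is "river".
So the structure is [raven [[winter boar] [river scribe]]].

[raven [[winter boar] [river scribe]]]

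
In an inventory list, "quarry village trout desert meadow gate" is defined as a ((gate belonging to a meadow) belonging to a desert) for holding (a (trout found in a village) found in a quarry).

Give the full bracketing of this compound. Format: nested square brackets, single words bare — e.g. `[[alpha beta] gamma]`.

[[quarry [village trout]] [desert [meadow gate]]]

Overall it is a kind of gate (specifically "desert meadow gate"); the modifier is "quarry village trout".
Inside "quarry village trout": head "trout" (specifically "village trout"), modifier "quarry".
Inside "village trout": head "trout", modifier "village".
Inside "desert meadow gate": head "gate" (specifically "meadow gate"), modifier "desert".
Inside "meadow gate": head "gate", modifier "meadow".
Putting it together: [[quarry [village trout]] [desert [meadow gate]]].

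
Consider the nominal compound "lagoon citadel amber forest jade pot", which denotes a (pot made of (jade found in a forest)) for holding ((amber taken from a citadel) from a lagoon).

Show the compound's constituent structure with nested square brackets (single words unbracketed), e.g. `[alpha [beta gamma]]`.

Whole compound: head "pot" (specifically "forest jade pot"), modifier "lagoon citadel amber".
Inside "lagoon citadel amber": head "amber" (specifically "citadel amber"), modifier "lagoon".
Inside "citadel amber": head "amber", modifier "citadel".
Inside "forest jade pot": head "pot", modifier "forest jade".
Inside "forest jade": head "jade", modifier "forest".
So the structure is [[lagoon [citadel amber]] [[forest jade] pot]].

[[lagoon [citadel amber]] [[forest jade] pot]]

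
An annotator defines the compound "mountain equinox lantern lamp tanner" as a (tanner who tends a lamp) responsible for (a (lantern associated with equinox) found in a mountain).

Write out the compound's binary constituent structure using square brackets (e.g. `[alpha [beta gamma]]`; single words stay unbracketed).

[[mountain [equinox lantern]] [lamp tanner]]

The outermost head in the paraphrase is "tanner" (specifically "lamp tanner"), modified by "mountain equinox lantern".
"mountain equinox lantern" → head "lantern" (specifically "equinox lantern"), modifier "mountain".
"equinox lantern" → head "lantern", modifier "equinox".
"lamp tanner" → head "tanner", modifier "lamp".
So the structure is [[mountain [equinox lantern]] [lamp tanner]].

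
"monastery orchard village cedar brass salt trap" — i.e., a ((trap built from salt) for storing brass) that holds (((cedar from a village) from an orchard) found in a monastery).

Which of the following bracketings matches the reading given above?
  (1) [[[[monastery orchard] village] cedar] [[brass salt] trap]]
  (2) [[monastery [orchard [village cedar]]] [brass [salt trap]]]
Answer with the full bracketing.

The paraphrase's head is the "trap" part ("brass salt trap"); its modifier is "monastery orchard village cedar".
That top-level split, carried through the inner groups, gives [[monastery [orchard [village cedar]]] [brass [salt trap]]].

[[monastery [orchard [village cedar]]] [brass [salt trap]]]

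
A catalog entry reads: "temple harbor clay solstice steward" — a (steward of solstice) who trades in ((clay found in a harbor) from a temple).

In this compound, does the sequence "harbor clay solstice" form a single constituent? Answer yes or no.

no

The top-level split is [temple harbor clay] [solstice steward]; the full structure is [[temple [harbor clay]] [solstice steward]].
"harbor clay solstice" straddles a constituent boundary, so it is not a single unit.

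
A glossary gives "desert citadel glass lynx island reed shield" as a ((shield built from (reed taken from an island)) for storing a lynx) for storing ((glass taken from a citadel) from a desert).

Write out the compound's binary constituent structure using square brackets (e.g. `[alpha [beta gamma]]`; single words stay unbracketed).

Whole compound: head "shield" (specifically "lynx island reed shield"), modifier "desert citadel glass".
Inside "desert citadel glass": head "glass" (specifically "citadel glass"), modifier "desert".
Inside "citadel glass": head "glass", modifier "citadel".
Inside "lynx island reed shield": head "shield" (specifically "island reed shield"), modifier "lynx".
Inside "island reed shield": head "shield", modifier "island reed".
Inside "island reed": head "reed", modifier "island".
So the structure is [[desert [citadel glass]] [lynx [[island reed] shield]]].

[[desert [citadel glass]] [lynx [[island reed] shield]]]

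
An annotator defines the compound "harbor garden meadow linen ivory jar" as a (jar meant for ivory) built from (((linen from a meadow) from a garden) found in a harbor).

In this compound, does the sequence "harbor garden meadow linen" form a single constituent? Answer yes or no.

yes

The paraphrase groups the words so that "harbor garden meadow linen" is one unit: it corresponds to a single parenthesized sub-phrase.
The full structure is [[harbor [garden [meadow linen]]] [ivory jar]], in which [harbor garden meadow linen] is a constituent.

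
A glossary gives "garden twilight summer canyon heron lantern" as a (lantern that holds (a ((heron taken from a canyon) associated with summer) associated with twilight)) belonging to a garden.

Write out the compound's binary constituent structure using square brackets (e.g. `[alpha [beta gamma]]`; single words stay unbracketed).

Overall it is a kind of lantern (specifically "twilight summer canyon heron lantern"); the modifier is "garden".
Within "twilight summer canyon heron lantern", the head is "lantern" and the modifier is "twilight summer canyon heron".
Within "twilight summer canyon heron", the head is "heron" (specifically "summer canyon heron") and the modifier is "twilight".
Within "summer canyon heron", the head is "heron" (specifically "canyon heron") and the modifier is "summer".
Within "canyon heron", the head is "heron" and the modifier is "canyon".
Assembled: [garden [[twilight [summer [canyon heron]]] lantern]].

[garden [[twilight [summer [canyon heron]]] lantern]]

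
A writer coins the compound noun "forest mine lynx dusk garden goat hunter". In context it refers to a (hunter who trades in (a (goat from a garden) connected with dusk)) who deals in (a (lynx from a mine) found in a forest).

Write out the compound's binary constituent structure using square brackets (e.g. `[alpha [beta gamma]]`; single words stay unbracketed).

[[forest [mine lynx]] [[dusk [garden goat]] hunter]]

Overall it is a kind of hunter (specifically "dusk garden goat hunter"); the modifier is "forest mine lynx".
"forest mine lynx" → head "lynx" (specifically "mine lynx"), modifier "forest".
"mine lynx" → head "lynx", modifier "mine".
"dusk garden goat hunter" → head "hunter", modifier "dusk garden goat".
"dusk garden goat" → head "goat" (specifically "garden goat"), modifier "dusk".
"garden goat" → head "goat", modifier "garden".
So the structure is [[forest [mine lynx]] [[dusk [garden goat]] hunter]].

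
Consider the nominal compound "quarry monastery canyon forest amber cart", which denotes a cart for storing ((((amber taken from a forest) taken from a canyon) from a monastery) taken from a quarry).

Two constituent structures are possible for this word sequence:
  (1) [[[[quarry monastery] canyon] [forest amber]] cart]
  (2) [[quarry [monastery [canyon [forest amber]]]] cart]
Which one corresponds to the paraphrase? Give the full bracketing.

The paraphrase's head is the "cart" part ("cart"); its modifier is "quarry monastery canyon forest amber".
That top-level split, carried through the inner groups, gives [[quarry [monastery [canyon [forest amber]]]] cart].

[[quarry [monastery [canyon [forest amber]]]] cart]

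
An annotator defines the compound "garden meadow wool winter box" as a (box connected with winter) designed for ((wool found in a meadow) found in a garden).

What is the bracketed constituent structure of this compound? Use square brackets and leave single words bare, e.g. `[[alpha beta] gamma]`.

[[garden [meadow wool]] [winter box]]

Overall it is a kind of box (specifically "winter box"); the modifier is "garden meadow wool".
Inside "garden meadow wool": head "wool" (specifically "meadow wool"), modifier "garden".
Inside "meadow wool": head "wool", modifier "meadow".
Inside "winter box": head "box", modifier "winter".
Putting it together: [[garden [meadow wool]] [winter box]].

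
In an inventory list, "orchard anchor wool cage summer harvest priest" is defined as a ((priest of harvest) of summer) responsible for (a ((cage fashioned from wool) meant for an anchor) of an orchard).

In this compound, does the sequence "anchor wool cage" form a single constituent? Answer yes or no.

yes

The paraphrase groups the words so that "anchor wool cage" is one unit: it corresponds to a single parenthesized sub-phrase.
The full structure is [[orchard [anchor [wool cage]]] [summer [harvest priest]]], in which [anchor wool cage] is a constituent.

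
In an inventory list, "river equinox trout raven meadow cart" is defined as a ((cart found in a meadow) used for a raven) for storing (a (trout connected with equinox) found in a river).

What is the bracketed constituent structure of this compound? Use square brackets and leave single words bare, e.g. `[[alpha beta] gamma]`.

[[river [equinox trout]] [raven [meadow cart]]]

The outermost head in the paraphrase is "cart" (specifically "raven meadow cart"), modified by "river equinox trout".
"river equinox trout" → head "trout" (specifically "equinox trout"), modifier "river".
"equinox trout" → head "trout", modifier "equinox".
"raven meadow cart" → head "cart" (specifically "meadow cart"), modifier "raven".
"meadow cart" → head "cart", modifier "meadow".
Putting it together: [[river [equinox trout]] [raven [meadow cart]]].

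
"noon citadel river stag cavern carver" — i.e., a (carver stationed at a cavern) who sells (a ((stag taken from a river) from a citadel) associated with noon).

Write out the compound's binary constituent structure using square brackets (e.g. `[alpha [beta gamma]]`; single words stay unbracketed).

[[noon [citadel [river stag]]] [cavern carver]]

Whole compound: head "carver" (specifically "cavern carver"), modifier "noon citadel river stag".
Inside "noon citadel river stag": head "stag" (specifically "citadel river stag"), modifier "noon".
Inside "citadel river stag": head "stag" (specifically "river stag"), modifier "citadel".
Inside "river stag": head "stag", modifier "river".
Inside "cavern carver": head "carver", modifier "cavern".
Putting it together: [[noon [citadel [river stag]]] [cavern carver]].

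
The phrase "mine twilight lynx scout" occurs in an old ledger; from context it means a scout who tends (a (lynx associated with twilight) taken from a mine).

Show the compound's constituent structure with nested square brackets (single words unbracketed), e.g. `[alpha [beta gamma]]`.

Overall it is a kind of scout; the modifier is "mine twilight lynx".
Within "mine twilight lynx", the head is "lynx" (specifically "twilight lynx") and the modifier is "mine".
Within "twilight lynx", the head is "lynx" and the modifier is "twilight".
So the structure is [[mine [twilight lynx]] scout].

[[mine [twilight lynx]] scout]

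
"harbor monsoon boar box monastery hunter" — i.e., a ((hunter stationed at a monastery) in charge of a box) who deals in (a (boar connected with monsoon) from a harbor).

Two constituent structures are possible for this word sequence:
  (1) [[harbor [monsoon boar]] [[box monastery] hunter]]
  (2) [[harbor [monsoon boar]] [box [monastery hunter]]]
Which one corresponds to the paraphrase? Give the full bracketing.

The paraphrase's head is the "hunter" part ("box monastery hunter"); its modifier is "harbor monsoon boar".
That top-level split, carried through the inner groups, gives [[harbor [monsoon boar]] [box [monastery hunter]]].

[[harbor [monsoon boar]] [box [monastery hunter]]]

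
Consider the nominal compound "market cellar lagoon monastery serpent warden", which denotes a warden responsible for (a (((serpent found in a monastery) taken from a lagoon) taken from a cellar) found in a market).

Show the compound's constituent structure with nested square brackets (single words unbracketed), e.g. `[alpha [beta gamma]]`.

[[market [cellar [lagoon [monastery serpent]]]] warden]

At the top level: head "warden"; modifier "market cellar lagoon monastery serpent".
Within "market cellar lagoon monastery serpent", the head is "serpent" (specifically "cellar lagoon monastery serpent") and the modifier is "market".
Within "cellar lagoon monastery serpent", the head is "serpent" (specifically "lagoon monastery serpent") and the modifier is "cellar".
Within "lagoon monastery serpent", the head is "serpent" (specifically "monastery serpent") and the modifier is "lagoon".
Within "monastery serpent", the head is "serpent" and the modifier is "monastery".
So the structure is [[market [cellar [lagoon [monastery serpent]]]] warden].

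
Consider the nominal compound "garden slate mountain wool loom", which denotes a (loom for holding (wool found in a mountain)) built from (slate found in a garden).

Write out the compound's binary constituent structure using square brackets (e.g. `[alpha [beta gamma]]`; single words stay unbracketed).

At the top level: head "loom" (specifically "mountain wool loom"); modifier "garden slate".
"garden slate" → head "slate", modifier "garden".
"mountain wool loom" → head "loom", modifier "mountain wool".
"mountain wool" → head "wool", modifier "mountain".
Assembled: [[garden slate] [[mountain wool] loom]].

[[garden slate] [[mountain wool] loom]]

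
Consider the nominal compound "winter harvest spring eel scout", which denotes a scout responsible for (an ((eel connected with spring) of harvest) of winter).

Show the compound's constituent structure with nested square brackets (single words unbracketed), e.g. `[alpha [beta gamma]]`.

[[winter [harvest [spring eel]]] scout]

Whole compound: head "scout", modifier "winter harvest spring eel".
"winter harvest spring eel" → head "eel" (specifically "harvest spring eel"), modifier "winter".
"harvest spring eel" → head "eel" (specifically "spring eel"), modifier "harvest".
"spring eel" → head "eel", modifier "spring".
So the structure is [[winter [harvest [spring eel]]] scout].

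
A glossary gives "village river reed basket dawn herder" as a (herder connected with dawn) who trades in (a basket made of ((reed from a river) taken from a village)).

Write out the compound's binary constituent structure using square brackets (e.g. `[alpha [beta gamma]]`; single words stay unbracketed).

Overall it is a kind of herder (specifically "dawn herder"); the modifier is "village river reed basket".
Inside "village river reed basket": head "basket", modifier "village river reed".
Inside "village river reed": head "reed" (specifically "river reed"), modifier "village".
Inside "river reed": head "reed", modifier "river".
Inside "dawn herder": head "herder", modifier "dawn".
Assembled: [[[village [river reed]] basket] [dawn herder]].

[[[village [river reed]] basket] [dawn herder]]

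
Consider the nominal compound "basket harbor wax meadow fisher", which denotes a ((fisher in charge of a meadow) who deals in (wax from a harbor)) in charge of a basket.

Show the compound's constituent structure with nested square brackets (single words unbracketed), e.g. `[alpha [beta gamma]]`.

[basket [[harbor wax] [meadow fisher]]]

At the top level: head "fisher" (specifically "harbor wax meadow fisher"); modifier "basket".
"harbor wax meadow fisher" → head "fisher" (specifically "meadow fisher"), modifier "harbor wax".
"harbor wax" → head "wax", modifier "harbor".
"meadow fisher" → head "fisher", modifier "meadow".
So the structure is [basket [[harbor wax] [meadow fisher]]].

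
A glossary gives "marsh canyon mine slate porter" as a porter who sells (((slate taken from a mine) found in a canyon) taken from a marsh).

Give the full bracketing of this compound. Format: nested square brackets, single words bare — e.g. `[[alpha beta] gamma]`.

The outermost head in the paraphrase is "porter", modified by "marsh canyon mine slate".
"marsh canyon mine slate" → head "slate" (specifically "canyon mine slate"), modifier "marsh".
"canyon mine slate" → head "slate" (specifically "mine slate"), modifier "canyon".
"mine slate" → head "slate", modifier "mine".
Putting it together: [[marsh [canyon [mine slate]]] porter].

[[marsh [canyon [mine slate]]] porter]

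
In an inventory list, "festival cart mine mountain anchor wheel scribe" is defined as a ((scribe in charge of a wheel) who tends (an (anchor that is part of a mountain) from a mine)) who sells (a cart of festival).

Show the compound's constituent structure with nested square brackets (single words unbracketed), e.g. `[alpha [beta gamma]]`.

Whole compound: head "scribe" (specifically "mine mountain anchor wheel scribe"), modifier "festival cart".
Within "festival cart", the head is "cart" and the modifier is "festival".
Within "mine mountain anchor wheel scribe", the head is "scribe" (specifically "wheel scribe") and the modifier is "mine mountain anchor".
Within "mine mountain anchor", the head is "anchor" (specifically "mountain anchor") and the modifier is "mine".
Within "mountain anchor", the head is "anchor" and the modifier is "mountain".
Within "wheel scribe", the head is "scribe" and the modifier is "wheel".
Assembled: [[festival cart] [[mine [mountain anchor]] [wheel scribe]]].

[[festival cart] [[mine [mountain anchor]] [wheel scribe]]]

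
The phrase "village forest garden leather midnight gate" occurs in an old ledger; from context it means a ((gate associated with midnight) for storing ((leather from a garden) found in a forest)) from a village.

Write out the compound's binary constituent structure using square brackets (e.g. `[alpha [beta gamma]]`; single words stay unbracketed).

Whole compound: head "gate" (specifically "forest garden leather midnight gate"), modifier "village".
Within "forest garden leather midnight gate", the head is "gate" (specifically "midnight gate") and the modifier is "forest garden leather".
Within "forest garden leather", the head is "leather" (specifically "garden leather") and the modifier is "forest".
Within "garden leather", the head is "leather" and the modifier is "garden".
Within "midnight gate", the head is "gate" and the modifier is "midnight".
So the structure is [village [[forest [garden leather]] [midnight gate]]].

[village [[forest [garden leather]] [midnight gate]]]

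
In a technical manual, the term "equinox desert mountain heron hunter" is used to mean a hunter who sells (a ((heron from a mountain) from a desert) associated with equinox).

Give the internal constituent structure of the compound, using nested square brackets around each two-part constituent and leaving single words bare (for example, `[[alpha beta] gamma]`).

The outermost head in the paraphrase is "hunter", modified by "equinox desert mountain heron".
Inside "equinox desert mountain heron": head "heron" (specifically "desert mountain heron"), modifier "equinox".
Inside "desert mountain heron": head "heron" (specifically "mountain heron"), modifier "desert".
Inside "mountain heron": head "heron", modifier "mountain".
So the structure is [[equinox [desert [mountain heron]]] hunter].

[[equinox [desert [mountain heron]]] hunter]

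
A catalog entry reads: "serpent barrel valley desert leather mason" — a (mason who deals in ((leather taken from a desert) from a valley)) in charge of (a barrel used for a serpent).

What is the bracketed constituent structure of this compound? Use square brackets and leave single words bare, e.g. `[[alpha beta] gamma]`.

Overall it is a kind of mason (specifically "valley desert leather mason"); the modifier is "serpent barrel".
"serpent barrel" → head "barrel", modifier "serpent".
"valley desert leather mason" → head "mason", modifier "valley desert leather".
"valley desert leather" → head "leather" (specifically "desert leather"), modifier "valley".
"desert leather" → head "leather", modifier "desert".
Assembled: [[serpent barrel] [[valley [desert leather]] mason]].

[[serpent barrel] [[valley [desert leather]] mason]]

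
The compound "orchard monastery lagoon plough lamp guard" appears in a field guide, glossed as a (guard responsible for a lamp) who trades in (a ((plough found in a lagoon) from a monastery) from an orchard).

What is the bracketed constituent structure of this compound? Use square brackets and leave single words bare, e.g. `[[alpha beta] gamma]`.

Overall it is a kind of guard (specifically "lamp guard"); the modifier is "orchard monastery lagoon plough".
"orchard monastery lagoon plough" → head "plough" (specifically "monastery lagoon plough"), modifier "orchard".
"monastery lagoon plough" → head "plough" (specifically "lagoon plough"), modifier "monastery".
"lagoon plough" → head "plough", modifier "lagoon".
"lamp guard" → head "guard", modifier "lamp".
Assembled: [[orchard [monastery [lagoon plough]]] [lamp guard]].

[[orchard [monastery [lagoon plough]]] [lamp guard]]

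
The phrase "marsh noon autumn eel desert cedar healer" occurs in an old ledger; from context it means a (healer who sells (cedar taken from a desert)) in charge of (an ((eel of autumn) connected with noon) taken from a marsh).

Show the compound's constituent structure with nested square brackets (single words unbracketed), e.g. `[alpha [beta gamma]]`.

[[marsh [noon [autumn eel]]] [[desert cedar] healer]]

The outermost head in the paraphrase is "healer" (specifically "desert cedar healer"), modified by "marsh noon autumn eel".
Inside "marsh noon autumn eel": head "eel" (specifically "noon autumn eel"), modifier "marsh".
Inside "noon autumn eel": head "eel" (specifically "autumn eel"), modifier "noon".
Inside "autumn eel": head "eel", modifier "autumn".
Inside "desert cedar healer": head "healer", modifier "desert cedar".
Inside "desert cedar": head "cedar", modifier "desert".
Putting it together: [[marsh [noon [autumn eel]]] [[desert cedar] healer]].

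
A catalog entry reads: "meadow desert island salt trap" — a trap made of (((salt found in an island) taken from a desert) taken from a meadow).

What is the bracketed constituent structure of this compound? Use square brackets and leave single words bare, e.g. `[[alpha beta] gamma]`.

Overall it is a kind of trap; the modifier is "meadow desert island salt".
"meadow desert island salt" → head "salt" (specifically "desert island salt"), modifier "meadow".
"desert island salt" → head "salt" (specifically "island salt"), modifier "desert".
"island salt" → head "salt", modifier "island".
So the structure is [[meadow [desert [island salt]]] trap].

[[meadow [desert [island salt]]] trap]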